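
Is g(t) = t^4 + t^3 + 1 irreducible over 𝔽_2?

Yes

Check for roots in 𝔽_2: g(0) = 1; g(1) = 1.
No roots, so no linear factors.
Monic irreducibles of degree 2 over GF(2): t^2 + t + 1.
None of them divide g (all give nonzero remainder).
No irreducible factor of degree ≤ 2 exists, so g is irreducible over GF(2).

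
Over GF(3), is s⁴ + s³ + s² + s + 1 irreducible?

Yes

Write m(s) = s⁴ + s³ + s² + s + 1.
Check for roots in GF(3): m(0) = 1; m(1) = 2; m(2) = 1.
No roots, so no linear factors.
Monic irreducibles of degree 2 over GF(3): s² + 1, s² + s + 2, s² + 2s + 2.
None of them divide m (all give nonzero remainder).
No irreducible factor of degree ≤ 2 exists, so m is irreducible over GF(3).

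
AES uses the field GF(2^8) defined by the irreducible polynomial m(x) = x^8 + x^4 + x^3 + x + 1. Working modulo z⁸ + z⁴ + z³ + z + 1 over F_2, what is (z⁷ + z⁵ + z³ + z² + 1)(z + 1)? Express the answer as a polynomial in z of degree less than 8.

Multiply in F_2[z]: (z⁷ + z⁵ + z³ + z² + 1)·(z + 1) = z⁸ + z⁷ + z⁶ + z⁵ + z⁴ + z² + z + 1.
Reduce using z⁸ ≡ z⁴ + z³ + z + 1 (mod z⁸ + z⁴ + z³ + z + 1).
Reduced: z⁷ + z⁶ + z⁵ + z³ + z².

z^7 + z^6 + z^5 + z^3 + z^2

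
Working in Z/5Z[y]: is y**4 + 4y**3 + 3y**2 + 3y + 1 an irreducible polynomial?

Yes

Write f(y) = y**4 + 4y**3 + 3y**2 + 3y + 1.
Check for roots in Z/5Z: f(0) = 1; f(1) = 2; f(2) = 2; f(3) = 1; f(4) = 3.
No roots, so no linear factors.
Degree-2 irreducible divisors: test the 10 monic irreducibles of degree 2 over GF(5).
None of them divide f (all give nonzero remainder).
No irreducible factor of degree ≤ 2 exists, so f is irreducible over GF(5).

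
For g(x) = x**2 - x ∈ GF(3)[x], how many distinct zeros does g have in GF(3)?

2

Evaluate at each of the 3 elements of GF(3):
g(0) = 0 → root; g(1) = 0 → root; g(2) = 2.
Roots: {0, 1}.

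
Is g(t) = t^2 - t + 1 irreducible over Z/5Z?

Check for roots in Z/5Z: g(0) = 1; g(1) = 1; g(2) = 3; g(3) = 2; g(4) = 3.
No roots. A degree-2 polynomial over a field with no linear factor is irreducible.

Yes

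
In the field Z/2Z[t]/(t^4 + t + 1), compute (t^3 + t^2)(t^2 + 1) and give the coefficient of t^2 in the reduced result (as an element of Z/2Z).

0

Multiply in Z/2Z[t]: (t^3 + t^2)·(t^2 + 1) = t^5 + t^4 + t^3 + t^2.
Reduce using t^4 ≡ t + 1 (mod t^4 + t + 1).
Reduced: t^3 + 1.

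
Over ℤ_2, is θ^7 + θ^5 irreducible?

Write m(θ) = θ^7 + θ^5.
Check for roots in ℤ_2: m(0) = 0 → root; m(1) = 0 → root.
m(0) = 0, so (θ) divides m(θ); m is reducible.

No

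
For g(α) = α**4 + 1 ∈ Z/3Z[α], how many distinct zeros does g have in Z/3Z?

0

Evaluate at each of the 3 elements of Z/3Z:
g(0) = 1; g(1) = 2; g(2) = 2.
No element is a root.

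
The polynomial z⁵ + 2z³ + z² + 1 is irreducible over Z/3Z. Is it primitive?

Yes

Write f(z) = z⁵ + 2z³ + z² + 1.
|GF(3^5)^×| = 3^5 − 1 = 242. Prime factorization: 242 = 2·11^2.
f is primitive ⇔ z has order 242 in GF(3)[z]/(f), i.e. z^(242/q) ≠ 1 for each prime q | 242.
z^(121) mod f = 2.
z^(22) mod f = z² + 2z + 2.
None equal 1, so z has full order 242; f is primitive.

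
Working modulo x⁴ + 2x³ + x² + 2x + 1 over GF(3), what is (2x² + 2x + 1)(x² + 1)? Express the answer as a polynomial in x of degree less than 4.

Multiply in GF(3)[x]: (2x² + 2x + 1)·(x² + 1) = 2x⁴ + 2x³ + 2x + 1.
Reduce using x⁴ ≡ x³ + 2x² + x + 2 (mod x⁴ + 2x³ + x² + 2x + 1).
Reduced: x³ + x² + x + 2.

x^3 + x^2 + x + 2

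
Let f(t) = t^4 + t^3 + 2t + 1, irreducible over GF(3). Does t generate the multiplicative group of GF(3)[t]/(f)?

No

|GF(3^4)^×| = 3^4 − 1 = 80. Prime factorization: 80 = 2^4·5.
f is primitive ⇔ t has order 80 in GF(3)[t]/(f), i.e. t^(80/q) ≠ 1 for each prime q | 80.
t^(40) mod f = 1
t^(16) mod f = 2t^2 + t + 1.
Since t^(40) = 1, the order of t divides 40 < 80; not primitive.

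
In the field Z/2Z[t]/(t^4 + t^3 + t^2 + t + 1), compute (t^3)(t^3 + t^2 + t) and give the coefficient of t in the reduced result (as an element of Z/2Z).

0

Multiply in Z/2Z[t]: (t^3)·(t^3 + t^2 + t) = t^6 + t^5 + t^4.
Reduce using t^4 ≡ t^3 + t^2 + t + 1 (mod t^4 + t^3 + t^2 + t + 1).
Reduced: t^3 + t^2.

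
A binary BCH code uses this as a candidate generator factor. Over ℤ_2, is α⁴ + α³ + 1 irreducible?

Write h(α) = α⁴ + α³ + 1.
Check for roots in ℤ_2: h(0) = 1; h(1) = 1.
No roots, so no linear factors.
Monic irreducibles of degree 2 over GF(2): α² + α + 1.
None of them divide h (all give nonzero remainder).
No irreducible factor of degree ≤ 2 exists, so h is irreducible over GF(2).

Yes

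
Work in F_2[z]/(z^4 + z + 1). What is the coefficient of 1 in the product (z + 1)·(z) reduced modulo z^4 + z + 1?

Multiply in F_2[z]: (z + 1)·(z) = z^2 + z.
Reduced: z^2 + z.

0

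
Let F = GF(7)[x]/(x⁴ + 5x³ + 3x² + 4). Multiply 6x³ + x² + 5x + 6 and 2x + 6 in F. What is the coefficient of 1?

Multiply in GF(7)[x]: (6x³ + x² + 5x + 6)·(2x + 6) = 5x⁴ + 3x³ + 2x² + 1.
Reduce using x⁴ ≡ 2x³ + 4x² + 3 (mod x⁴ + 5x³ + 3x² + 4).
Reduced: 6x³ + x² + 2.

2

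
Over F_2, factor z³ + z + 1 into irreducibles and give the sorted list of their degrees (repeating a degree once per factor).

Write f(z) = z³ + z + 1.
Roots in F_2: f(0) = 1; f(1) = 1.
Complete factorization: f(z) = (z³ + z + 1).
Factor degrees with multiplicity: 3 = 3.

3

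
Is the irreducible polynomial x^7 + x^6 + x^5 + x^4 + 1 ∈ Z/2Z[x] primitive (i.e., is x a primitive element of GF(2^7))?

Write f(x) = x^7 + x^6 + x^5 + x^4 + 1.
|GF(2^7)^×| = 2^7 − 1 = 127. Prime factorization: 127 = 127.
f is primitive ⇔ x has order 127 in GF(2)[x]/(f), i.e. x^(127/q) ≠ 1 for each prime q | 127.
x^(1) mod f = x.
None equal 1, so x has full order 127; f is primitive.

Yes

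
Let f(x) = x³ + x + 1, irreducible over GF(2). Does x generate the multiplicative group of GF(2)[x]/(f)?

|GF(2^3)^×| = 2^3 − 1 = 7. Prime factorization: 7 = 7.
f is primitive ⇔ x has order 7 in GF(2)[x]/(f), i.e. x^(7/q) ≠ 1 for each prime q | 7.
x^(1) mod f = x.
None equal 1, so x has full order 7; f is primitive.

Yes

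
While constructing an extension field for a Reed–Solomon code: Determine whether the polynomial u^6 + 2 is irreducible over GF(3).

Write m(u) = u^6 + 2.
Check for roots in GF(3): m(0) = 2; m(1) = 0 → root; m(2) = 0 → root.
m(1) = 0, so (u − 1) divides m(u); m is reducible.

No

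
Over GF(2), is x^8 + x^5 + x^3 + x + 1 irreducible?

Write m(x) = x^8 + x^5 + x^3 + x + 1.
Check for roots in GF(2): m(0) = 1; m(1) = 1.
No roots, so no linear factors.
Monic irreducibles of degree 2 over GF(2): x^2 + x + 1.
None of them divide m (all give nonzero remainder).
Monic irreducibles of degree 3 over GF(2): x^3 + x + 1, x^3 + x^2 + 1.
None of them divide m (all give nonzero remainder).
Monic irreducibles of degree 4 over GF(2): x^4 + x + 1, x^4 + x^3 + 1, x^4 + x^3 + x^2 + x + 1.
None of them divide m (all give nonzero remainder).
No irreducible factor of degree ≤ 4 exists, so m is irreducible over GF(2).

Yes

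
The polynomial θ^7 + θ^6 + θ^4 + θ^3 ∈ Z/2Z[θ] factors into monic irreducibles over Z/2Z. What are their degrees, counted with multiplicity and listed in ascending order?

Write h(θ) = θ^7 + θ^6 + θ^4 + θ^3.
Roots in Z/2Z: h(0) = 0 → root; h(1) = 0 → root.
Linear factors from roots: (θ), (θ + 1).
Complete factorization: h(θ) = (θ + 1)^2·(θ)^3·(θ^2 + θ + 1).
Factor degrees with multiplicity: 1 + 1 + 1 + 1 + 1 + 2 = 7.

1, 1, 1, 1, 1, 2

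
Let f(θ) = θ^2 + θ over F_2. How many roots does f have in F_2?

2

Evaluate at each of the 2 elements of F_2:
f(0) = 0 → root; f(1) = 0 → root.
Roots: {0, 1}.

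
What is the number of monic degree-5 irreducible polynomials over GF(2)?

6

Gauss's count: N_{2}(5) = (1/5) Σ_{d|5} μ(5/d)·2^d.
Divisors of 5: 1, 5; μ(5/d) for each: -1, 1.
Σ = − 2^1 + 2^5 = 30.
N = 30/5 = 6.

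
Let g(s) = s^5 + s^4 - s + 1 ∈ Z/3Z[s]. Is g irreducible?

Check for roots in Z/3Z: g(0) = 1; g(1) = 2; g(2) = 2.
No roots, so no linear factors.
Monic irreducibles of degree 2 over GF(3): s^2 + 1, s^2 + s - 1, s^2 - s - 1.
None of them divide g (all give nonzero remainder).
No irreducible factor of degree ≤ 2 exists, so g is irreducible over GF(3).

Yes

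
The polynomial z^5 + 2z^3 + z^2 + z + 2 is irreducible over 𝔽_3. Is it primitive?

Write f(z) = z^5 + 2z^3 + z^2 + z + 2.
|GF(3^5)^×| = 3^5 − 1 = 242. Prime factorization: 242 = 2·11^2.
f is primitive ⇔ z has order 242 in GF(3)[z]/(f), i.e. z^(242/q) ≠ 1 for each prime q | 242.
z^(121) mod f = 1
z^(22) mod f = 2z^3 + z^2.
Since z^(121) = 1, the order of z divides 121 < 242; not primitive.

No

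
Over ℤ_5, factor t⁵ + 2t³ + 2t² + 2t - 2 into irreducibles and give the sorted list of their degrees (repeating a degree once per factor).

Write f(t) = t⁵ + 2t³ + 2t² + 2t - 2.
Roots in ℤ_5: f(0) = 3; f(1) = 0 → root; f(2) = 3; f(3) = 4; f(4) = 0 → root.
Linear factors from roots: (t - 1), (t + 1).
Complete factorization: f(t) = (t + 1)·(t - 1)·(t³ - 2t + 2).
Factor degrees with multiplicity: 1 + 1 + 3 = 5.

1, 1, 3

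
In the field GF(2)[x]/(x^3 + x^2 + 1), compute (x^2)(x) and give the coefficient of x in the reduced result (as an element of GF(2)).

Multiply in GF(2)[x]: (x^2)·(x) = x^3.
Reduce using x^3 ≡ x^2 + 1 (mod x^3 + x^2 + 1).
Reduced: x^2 + 1.

0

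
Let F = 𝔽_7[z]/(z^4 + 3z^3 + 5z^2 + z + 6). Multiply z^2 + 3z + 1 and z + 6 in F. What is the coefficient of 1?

Multiply in 𝔽_7[z]: (z^2 + 3z + 1)·(z + 6) = z^3 + 2z^2 + 5z + 6.
Reduced: z^3 + 2z^2 + 5z + 6.

6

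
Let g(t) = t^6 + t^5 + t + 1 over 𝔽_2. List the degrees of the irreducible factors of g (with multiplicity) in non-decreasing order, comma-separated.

1, 1, 4

Roots in 𝔽_2: g(0) = 1; g(1) = 0 → root.
Linear factors from roots: (t + 1).
Complete factorization: g(t) = (t + 1)^2·(t^4 + t^3 + t^2 + t + 1).
Factor degrees with multiplicity: 1 + 1 + 4 = 6.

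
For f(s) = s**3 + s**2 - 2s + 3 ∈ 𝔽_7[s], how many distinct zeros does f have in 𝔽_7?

0

Evaluate at each of the 7 elements of 𝔽_7:
f(0) = 3; f(1) = 3; f(2) = 4; f(3) = 5; f(4) = 5; f(5) = 3; f(6) = 5.
No element is a root.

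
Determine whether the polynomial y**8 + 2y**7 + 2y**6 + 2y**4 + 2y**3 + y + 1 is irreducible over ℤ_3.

Write P(y) = y**8 + 2y**7 + 2y**6 + 2y**4 + 2y**3 + y + 1.
Check for roots in ℤ_3: P(0) = 1; P(1) = 2; P(2) = 1.
No roots, so no linear factors.
Monic irreducibles of degree 2 over GF(3): y**2 + 1, y**2 + y + 2, y**2 + 2y + 2.
None of them divide P (all give nonzero remainder).
Degree-3 irreducible divisors: test the 8 monic irreducibles of degree 3 over GF(3).
None of them divide P (all give nonzero remainder).
Degree-4 irreducible divisors: test the 18 monic irreducibles of degree 4 over GF(3).
None of them divide P (all give nonzero remainder).
No irreducible factor of degree ≤ 4 exists, so P is irreducible over GF(3).

Yes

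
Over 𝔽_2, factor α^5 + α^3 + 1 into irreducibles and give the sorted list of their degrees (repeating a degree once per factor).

5

Write f(α) = α^5 + α^3 + 1.
Roots in 𝔽_2: f(0) = 1; f(1) = 1.
Complete factorization: f(α) = (α^5 + α^3 + 1).
Factor degrees with multiplicity: 5 = 5.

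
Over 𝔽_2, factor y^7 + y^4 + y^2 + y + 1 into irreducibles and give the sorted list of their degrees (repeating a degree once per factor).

Write f(y) = y^7 + y^4 + y^2 + y + 1.
Roots in 𝔽_2: f(0) = 1; f(1) = 1.
Complete factorization: f(y) = (y^2 + y + 1)^2·(y^3 + y + 1).
Factor degrees with multiplicity: 2 + 2 + 3 = 7.

2, 2, 3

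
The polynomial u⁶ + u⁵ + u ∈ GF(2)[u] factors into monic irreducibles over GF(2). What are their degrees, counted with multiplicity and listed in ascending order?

1, 2, 3

Write h(u) = u⁶ + u⁵ + u.
Roots in GF(2): h(0) = 0 → root; h(1) = 1.
Linear factors from roots: (u).
Complete factorization: h(u) = (u)·(u² + u + 1)·(u³ + u + 1).
Factor degrees with multiplicity: 1 + 2 + 3 = 6.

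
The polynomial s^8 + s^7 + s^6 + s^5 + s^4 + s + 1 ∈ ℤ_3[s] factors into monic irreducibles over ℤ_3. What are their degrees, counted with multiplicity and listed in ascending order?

8

Write f(s) = s^8 + s^7 + s^6 + s^5 + s^4 + s + 1.
Roots in ℤ_3: f(0) = 1; f(1) = 1; f(2) = 1.
Complete factorization: f(s) = (s^8 + s^7 + s^6 + s^5 + s^4 + s + 1).
Factor degrees with multiplicity: 8 = 8.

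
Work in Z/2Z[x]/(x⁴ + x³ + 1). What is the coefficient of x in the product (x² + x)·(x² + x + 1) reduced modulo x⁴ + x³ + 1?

Multiply in Z/2Z[x]: (x² + x)·(x² + x + 1) = x⁴ + x.
Reduce using x⁴ ≡ x³ + 1 (mod x⁴ + x³ + 1).
Reduced: x³ + x + 1.

1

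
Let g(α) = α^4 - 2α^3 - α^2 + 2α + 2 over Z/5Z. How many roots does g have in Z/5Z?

Evaluate at each of the 5 elements of Z/5Z:
g(0) = 2; g(1) = 2; g(2) = 2; g(3) = 1; g(4) = 2.
No element is a root.

0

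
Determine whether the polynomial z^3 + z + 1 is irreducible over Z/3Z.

No

Write m(z) = z^3 + z + 1.
Check for roots in Z/3Z: m(0) = 1; m(1) = 0 → root; m(2) = 2.
m(1) = 0, so (z − 1) divides m(z); m is reducible.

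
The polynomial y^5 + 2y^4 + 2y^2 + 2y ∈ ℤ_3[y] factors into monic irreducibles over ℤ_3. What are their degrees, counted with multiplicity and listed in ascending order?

1, 2, 2

Write h(y) = y^5 + 2y^4 + 2y^2 + 2y.
Roots in ℤ_3: h(0) = 0 → root; h(1) = 1; h(2) = 1.
Linear factors from roots: (y).
Complete factorization: h(y) = (y)·(y^2 + 1)·(y^2 + 2y + 2).
Factor degrees with multiplicity: 1 + 2 + 2 = 5.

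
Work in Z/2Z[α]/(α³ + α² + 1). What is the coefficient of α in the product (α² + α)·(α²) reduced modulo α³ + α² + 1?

Multiply in Z/2Z[α]: (α² + α)·(α²) = α⁴ + α³.
Reduce using α³ ≡ α² + 1 (mod α³ + α² + 1).
Reduced: α.

1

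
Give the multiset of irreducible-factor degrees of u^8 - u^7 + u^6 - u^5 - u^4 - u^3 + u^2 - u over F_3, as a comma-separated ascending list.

1, 1, 3, 3

Write g(u) = u^8 - u^7 + u^6 - u^5 - u^4 - u^3 + u^2 - u.
Roots in F_3: g(0) = 0 → root; g(1) = 1; g(2) = 0 → root.
Linear factors from roots: (u), (u + 1).
Complete factorization: g(u) = (u)·(u + 1)·(u^3 - u + 1)·(u^3 + u^2 + u - 1).
Factor degrees with multiplicity: 1 + 1 + 3 + 3 = 8.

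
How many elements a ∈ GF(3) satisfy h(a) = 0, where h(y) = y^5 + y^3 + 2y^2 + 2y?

Evaluate at each of the 3 elements of GF(3):
h(0) = 0 → root; h(1) = 0 → root; h(2) = 1.
Roots: {0, 1}.

2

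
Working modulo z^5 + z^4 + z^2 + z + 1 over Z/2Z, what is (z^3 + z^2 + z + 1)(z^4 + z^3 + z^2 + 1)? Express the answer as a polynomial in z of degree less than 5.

z^3 + 1

Multiply in Z/2Z[z]: (z^3 + z^2 + z + 1)·(z^4 + z^3 + z^2 + 1) = z^7 + z^5 + z^4 + z^3 + z + 1.
Reduce using z^5 ≡ z^4 + z^2 + z + 1 (mod z^5 + z^4 + z^2 + z + 1).
Reduced: z^3 + 1.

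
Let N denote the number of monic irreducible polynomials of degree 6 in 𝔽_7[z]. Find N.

19544

By the necklace-counting formula, N_7(6) = (1/6) Σ_{d|6} μ(6/d)·7^d.
Divisors of 6: 1, 2, 3, 6; μ(6/d) for each: 1, -1, -1, 1.
Σ = 7^1 − 7^2 − 7^3 + 7^6 = 117264.
N = 117264/6 = 19544.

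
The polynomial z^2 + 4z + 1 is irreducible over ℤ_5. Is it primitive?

No

Write f(z) = z^2 + 4z + 1.
|GF(5^2)^×| = 5^2 − 1 = 24. Prime factorization: 24 = 2^3·3.
f is primitive ⇔ z has order 24 in GF(5)[z]/(f), i.e. z^(24/q) ≠ 1 for each prime q | 24.
z^(12) mod f = 1
z^(8) mod f = z + 4.
Since z^(12) = 1, the order of z divides 12 < 24; not primitive.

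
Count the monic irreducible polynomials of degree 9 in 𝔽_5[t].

x^(5^9) − x is the product of all monic irreducibles of degree dividing 9; Möbius inversion gives N = (1/9) Σ μ(9/d)·5^d.
Divisors of 9: 1, 3, 9; μ(9/d) for each: 0, -1, 1.
Σ = − 5^3 + 5^9 = 1953000.
N = 1953000/9 = 217000.

217000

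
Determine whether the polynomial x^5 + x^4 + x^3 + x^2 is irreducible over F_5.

Write P(x) = x^5 + x^4 + x^3 + x^2.
Check for roots in F_5: P(0) = 0 → root; P(1) = 4; P(2) = 0 → root; P(3) = 0 → root; P(4) = 0 → root.
P(0) = 0, so (x) divides P(x); P is reducible.

No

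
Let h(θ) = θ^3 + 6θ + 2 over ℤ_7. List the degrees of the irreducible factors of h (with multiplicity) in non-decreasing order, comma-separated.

3

Complete factorization: h(θ) = (θ^3 + 6θ + 2).
Factor degrees with multiplicity: 3 = 3.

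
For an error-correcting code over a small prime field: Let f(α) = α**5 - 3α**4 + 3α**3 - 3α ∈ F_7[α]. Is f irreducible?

No

Check for roots in F_7: f(0) = 0 → root; f(1) = 5; f(2) = 2; f(3) = 2; f(4) = 2; f(5) = 0 → root; f(6) = 3.
f(0) = 0, so (α) divides f(α); f is reducible.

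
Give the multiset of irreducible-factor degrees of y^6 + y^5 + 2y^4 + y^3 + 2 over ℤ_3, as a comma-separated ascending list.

Write h(y) = y^6 + y^5 + 2y^4 + y^3 + 2.
Roots in ℤ_3: h(0) = 2; h(1) = 1; h(2) = 0 → root.
Linear factors from roots: (y + 1).
Complete factorization: h(y) = (y + 1)^2·(y^2 + 1)·(y^2 + 2y + 2).
Factor degrees with multiplicity: 1 + 1 + 2 + 2 = 6.

1, 1, 2, 2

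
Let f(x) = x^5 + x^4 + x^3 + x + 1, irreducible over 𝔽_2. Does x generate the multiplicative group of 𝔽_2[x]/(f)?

|GF(2^5)^×| = 2^5 − 1 = 31. Prime factorization: 31 = 31.
f is primitive ⇔ x has order 31 in GF(2)[x]/(f), i.e. x^(31/q) ≠ 1 for each prime q | 31.
x^(1) mod f = x.
None equal 1, so x has full order 31; f is primitive.

Yes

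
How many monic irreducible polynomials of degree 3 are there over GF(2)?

2

The number of monic irreducibles of degree 3 over GF(2) is (1/3)·Σ_{d∣3} μ(3/d) 2^d.
Divisors of 3: 1, 3; μ(3/d) for each: -1, 1.
Σ = − 2^1 + 2^3 = 6.
N = 6/3 = 2.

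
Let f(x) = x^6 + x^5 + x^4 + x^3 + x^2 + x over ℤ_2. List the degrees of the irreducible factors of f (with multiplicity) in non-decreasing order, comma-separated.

1, 1, 2, 2

Roots in ℤ_2: f(0) = 0 → root; f(1) = 0 → root.
Linear factors from roots: (x), (x + 1).
Complete factorization: f(x) = (x)·(x + 1)·(x^2 + x + 1)^2.
Factor degrees with multiplicity: 1 + 1 + 2 + 2 = 6.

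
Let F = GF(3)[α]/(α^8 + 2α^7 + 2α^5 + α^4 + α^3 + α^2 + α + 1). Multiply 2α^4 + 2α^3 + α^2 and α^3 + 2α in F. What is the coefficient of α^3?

Multiply in GF(3)[α]: (2α^4 + 2α^3 + α^2)·(α^3 + 2α) = 2α^7 + 2α^6 + 2α^5 + α^4 + 2α^3.
Reduced: 2α^7 + 2α^6 + 2α^5 + α^4 + 2α^3.

2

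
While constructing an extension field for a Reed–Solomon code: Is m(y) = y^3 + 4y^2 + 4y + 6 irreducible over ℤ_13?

No

Check each element of ℤ_13 for a root: m(0)=6, m(1)=2, m(2)=12, m(3)=3, m(4)=7, m(5)=4, m(6)=0, m(7)=1, m(8)=0, m(9)=3, m(10)=3, m(11)=6, m(12)=5.
m(6) = 0, so (y − 6) divides m(y); m is reducible.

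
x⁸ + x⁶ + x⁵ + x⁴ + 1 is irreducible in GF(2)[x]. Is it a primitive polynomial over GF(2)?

Yes

Write f(x) = x⁸ + x⁶ + x⁵ + x⁴ + 1.
|GF(2^8)^×| = 2^8 − 1 = 255. Prime factorization: 255 = 3·5·17.
f is primitive ⇔ x has order 255 in GF(2)[x]/(f), i.e. x^(255/q) ≠ 1 for each prime q | 255.
x^(85) mod f = x⁷ + x⁶ + x⁴ + x³ + x + 1.
x^(51) mod f = x⁶ + x³ + x² + 1.
x^(15) mod f = x⁷ + x⁶ + 1.
None equal 1, so x has full order 255; f is primitive.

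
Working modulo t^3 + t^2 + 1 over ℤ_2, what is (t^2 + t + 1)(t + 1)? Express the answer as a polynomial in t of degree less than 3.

t^2

Multiply in ℤ_2[t]: (t^2 + t + 1)·(t + 1) = t^3 + 1.
Reduce using t^3 ≡ t^2 + 1 (mod t^3 + t^2 + 1).
Reduced: t^2.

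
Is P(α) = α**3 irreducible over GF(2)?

Check for roots in GF(2): P(0) = 0 → root; P(1) = 1.
P(0) = 0, so (α) divides P(α); P is reducible.

No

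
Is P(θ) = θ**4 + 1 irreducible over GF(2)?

Check for roots in GF(2): P(0) = 1; P(1) = 0 → root.
P(1) = 0, so (θ − 1) divides P(θ); P is reducible.

No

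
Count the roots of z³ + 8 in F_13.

Write P(z) = z³ + 8.
Evaluate at each of the 13 elements of F_13:
P(0) = 8; P(1) = 9; P(2) = 3; P(3) = 9; P(4) = 7; P(5) = 3; P(6) = 3; P(7) = 0 → root; P(8) = 0 → root; P(9) = 9; P(10) = 7; P(11) = 0 → root; P(12) = 7.
Roots: {7, 8, 11}.

3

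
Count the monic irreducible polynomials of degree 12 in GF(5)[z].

Gauss's count: N_{5}(12) = (1/12) Σ_{d|12} μ(12/d)·5^d.
Divisors of 12: 1, 2, 3, 4, 6, 12; μ(12/d) for each: 0, 1, 0, -1, -1, 1.
Σ = 5^2 − 5^4 − 5^6 + 5^12 = 244124400.
N = 244124400/12 = 20343700.

20343700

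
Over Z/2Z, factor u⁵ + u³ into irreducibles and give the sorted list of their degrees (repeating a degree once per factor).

Write h(u) = u⁵ + u³.
Roots in Z/2Z: h(0) = 0 → root; h(1) = 0 → root.
Linear factors from roots: (u), (u + 1).
Complete factorization: h(u) = (u + 1)^2·(u)^3.
Factor degrees with multiplicity: 1 + 1 + 1 + 1 + 1 = 5.

1, 1, 1, 1, 1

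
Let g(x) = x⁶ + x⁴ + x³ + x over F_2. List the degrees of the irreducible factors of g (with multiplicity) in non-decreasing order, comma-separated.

1, 1, 1, 1, 2

Roots in F_2: g(0) = 0 → root; g(1) = 0 → root.
Linear factors from roots: (x), (x + 1).
Complete factorization: g(x) = (x)·(x + 1)^3·(x² + x + 1).
Factor degrees with multiplicity: 1 + 1 + 1 + 1 + 2 = 6.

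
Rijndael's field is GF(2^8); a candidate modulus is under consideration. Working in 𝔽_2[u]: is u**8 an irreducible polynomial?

Write h(u) = u**8.
Check for roots in 𝔽_2: h(0) = 0 → root; h(1) = 1.
h(0) = 0, so (u) divides h(u); h is reducible.

No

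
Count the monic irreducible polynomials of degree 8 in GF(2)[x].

Gauss's count: N_{2}(8) = (1/8) Σ_{d|8} μ(8/d)·2^d.
Divisors of 8: 1, 2, 4, 8; μ(8/d) for each: 0, 0, -1, 1.
Σ = − 2^4 + 2^8 = 240.
N = 240/8 = 30.

30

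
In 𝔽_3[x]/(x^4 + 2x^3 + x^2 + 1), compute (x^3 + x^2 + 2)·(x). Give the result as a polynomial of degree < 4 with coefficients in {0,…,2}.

2x^3 + 2x^2 + 2x + 2

Multiply in 𝔽_3[x]: (x^3 + x^2 + 2)·(x) = x^4 + x^3 + 2x.
Reduce using x^4 ≡ x^3 + 2x^2 + 2 (mod x^4 + 2x^3 + x^2 + 1).
Reduced: 2x^3 + 2x^2 + 2x + 2.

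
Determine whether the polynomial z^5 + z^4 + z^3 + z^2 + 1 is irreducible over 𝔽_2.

Yes

Write h(z) = z^5 + z^4 + z^3 + z^2 + 1.
Check for roots in 𝔽_2: h(0) = 1; h(1) = 1.
No roots, so no linear factors.
Monic irreducibles of degree 2 over GF(2): z^2 + z + 1.
None of them divide h (all give nonzero remainder).
No irreducible factor of degree ≤ 2 exists, so h is irreducible over GF(2).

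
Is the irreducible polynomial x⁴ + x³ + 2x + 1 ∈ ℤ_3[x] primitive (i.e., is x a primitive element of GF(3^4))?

No

Write f(x) = x⁴ + x³ + 2x + 1.
|GF(3^4)^×| = 3^4 − 1 = 80. Prime factorization: 80 = 2^4·5.
f is primitive ⇔ x has order 80 in GF(3)[x]/(f), i.e. x^(80/q) ≠ 1 for each prime q | 80.
x^(40) mod f = 1
x^(16) mod f = 2x² + x + 1.
Since x^(40) = 1, the order of x divides 40 < 80; not primitive.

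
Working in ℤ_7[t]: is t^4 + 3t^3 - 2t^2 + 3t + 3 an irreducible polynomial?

Yes

Write f(t) = t^4 + 3t^3 - 2t^2 + 3t + 3.
Check for roots in ℤ_7: f(0) = 3; f(1) = 1; f(2) = 6; f(3) = 2; f(4) = 4; f(5) = 2; f(6) = 3.
No roots, so no linear factors.
Degree-2 irreducible divisors: test the 21 monic irreducibles of degree 2 over GF(7).
None of them divide f (all give nonzero remainder).
No irreducible factor of degree ≤ 2 exists, so f is irreducible over GF(7).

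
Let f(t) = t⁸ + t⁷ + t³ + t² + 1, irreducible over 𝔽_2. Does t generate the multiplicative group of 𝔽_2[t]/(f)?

|GF(2^8)^×| = 2^8 − 1 = 255. Prime factorization: 255 = 3·5·17.
f is primitive ⇔ t has order 255 in GF(2)[t]/(f), i.e. t^(255/q) ≠ 1 for each prime q | 255.
t^(85) mod f = t⁶ + t³ + t² + t.
t^(51) mod f = t⁵ + t⁴ + t² + 1.
t^(15) mod f = t⁷ + t⁶ + t⁴ + t³.
None equal 1, so t has full order 255; f is primitive.

Yes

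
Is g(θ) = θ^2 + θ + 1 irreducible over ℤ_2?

Yes

Check for roots in ℤ_2: g(0) = 1; g(1) = 1.
No roots. A degree-2 polynomial over a field with no linear factor is irreducible.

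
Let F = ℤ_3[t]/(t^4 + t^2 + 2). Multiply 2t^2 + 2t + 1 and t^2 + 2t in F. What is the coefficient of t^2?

0

Multiply in ℤ_3[t]: (2t^2 + 2t + 1)·(t^2 + 2t) = 2t^4 + 2t^2 + 2t.
Reduce using t^4 ≡ 2t^2 + 1 (mod t^4 + t^2 + 2).
Reduced: 2t + 2.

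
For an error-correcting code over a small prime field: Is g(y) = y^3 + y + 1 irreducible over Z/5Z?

Yes

Check for roots in Z/5Z: g(0) = 1; g(1) = 3; g(2) = 1; g(3) = 1; g(4) = 4.
No roots. A degree-3 polynomial over a field with no linear factor is irreducible.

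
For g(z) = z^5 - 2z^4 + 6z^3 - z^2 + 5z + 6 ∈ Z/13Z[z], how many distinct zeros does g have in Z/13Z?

Evaluate at each of the 13 elements of Z/13Z:
g(0) = 6; g(1) = 2; g(2) = 8; g(3) = 8; g(4) = 9; g(5) = 5; g(6) = 6; g(7) = 2; g(8) = 5; g(9) = 0 → root; g(10) = 0 → root; g(11) = 10; g(12) = 4.
Roots: {9, 10}.

2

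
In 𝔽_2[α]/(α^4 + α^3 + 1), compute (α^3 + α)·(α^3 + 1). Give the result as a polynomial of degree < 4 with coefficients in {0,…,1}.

Multiply in 𝔽_2[α]: (α^3 + α)·(α^3 + 1) = α^6 + α^4 + α^3 + α.
Reduce using α^4 ≡ α^3 + 1 (mod α^4 + α^3 + 1).
Reduced: α^3 + α^2.

α^3 + α^2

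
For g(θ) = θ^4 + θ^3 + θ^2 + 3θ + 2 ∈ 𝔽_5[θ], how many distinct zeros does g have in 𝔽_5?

1

Evaluate at each of the 5 elements of 𝔽_5:
g(0) = 2; g(1) = 3; g(2) = 1; g(3) = 3; g(4) = 0 → root.
Roots: {4}.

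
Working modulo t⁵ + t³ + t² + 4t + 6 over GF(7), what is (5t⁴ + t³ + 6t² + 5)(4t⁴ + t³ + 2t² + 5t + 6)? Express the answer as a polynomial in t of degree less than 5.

Multiply in GF(7)[t]: (5t⁴ + t³ + 6t² + 5)·(4t⁴ + t³ + 2t² + 5t + 6) = 6t⁸ + 2t⁷ + 5t⁵ + 4t⁴ + 6t³ + 4t² + 4t + 2.
Reduce using t⁵ ≡ 6t³ + 6t² + 3t + 1 (mod t⁵ + t³ + t² + 4t + 6).
Reduced: 5t⁴ + 6t³ + 5t² + 3t + 6.

5t^4 + 6t^3 + 5t^2 + 3t + 6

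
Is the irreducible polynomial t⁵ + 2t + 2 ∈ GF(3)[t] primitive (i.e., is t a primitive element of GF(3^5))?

No

Write f(t) = t⁵ + 2t + 2.
|GF(3^5)^×| = 3^5 − 1 = 242. Prime factorization: 242 = 2·11^2.
f is primitive ⇔ t has order 242 in GF(3)[t]/(f), i.e. t^(242/q) ≠ 1 for each prime q | 242.
t^(121) mod f = 1
t^(22) mod f = t³ + 2t² + 2t + 1.
Since t^(121) = 1, the order of t divides 121 < 242; not primitive.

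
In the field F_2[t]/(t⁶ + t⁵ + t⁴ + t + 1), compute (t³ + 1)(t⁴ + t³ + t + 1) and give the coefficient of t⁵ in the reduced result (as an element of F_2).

Multiply in F_2[t]: (t³ + 1)·(t⁴ + t³ + t + 1) = t⁷ + t⁶ + t + 1.
Reduce using t⁶ ≡ t⁵ + t⁴ + t + 1 (mod t⁶ + t⁵ + t⁴ + t + 1).
Reduced: t⁵ + t² + 1.

1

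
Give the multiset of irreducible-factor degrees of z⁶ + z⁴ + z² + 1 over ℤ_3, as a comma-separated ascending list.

Write f(z) = z⁶ + z⁴ + z² + 1.
Roots in ℤ_3: f(0) = 1; f(1) = 1; f(2) = 1.
Complete factorization: f(z) = (z² + 1)·(z² + z - 1)·(z² - z - 1).
Factor degrees with multiplicity: 2 + 2 + 2 = 6.

2, 2, 2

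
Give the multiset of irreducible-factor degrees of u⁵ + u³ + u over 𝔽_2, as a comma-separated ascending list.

Write g(u) = u⁵ + u³ + u.
Roots in 𝔽_2: g(0) = 0 → root; g(1) = 1.
Linear factors from roots: (u).
Complete factorization: g(u) = (u)·(u² + u + 1)^2.
Factor degrees with multiplicity: 1 + 2 + 2 = 5.

1, 2, 2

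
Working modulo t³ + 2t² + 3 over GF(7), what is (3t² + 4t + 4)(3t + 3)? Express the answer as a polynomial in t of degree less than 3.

3t^2 + 3t + 6

Multiply in GF(7)[t]: (3t² + 4t + 4)·(3t + 3) = 2t³ + 3t + 5.
Reduce using t³ ≡ 5t² + 4 (mod t³ + 2t² + 3).
Reduced: 3t² + 3t + 6.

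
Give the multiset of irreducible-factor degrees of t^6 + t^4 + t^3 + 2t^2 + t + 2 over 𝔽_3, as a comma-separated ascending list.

2, 4

Write g(t) = t^6 + t^4 + t^3 + 2t^2 + t + 2.
Roots in 𝔽_3: g(0) = 2; g(1) = 2; g(2) = 1.
Complete factorization: g(t) = (t^2 + 1)·(t^4 + t + 2).
Factor degrees with multiplicity: 2 + 4 = 6.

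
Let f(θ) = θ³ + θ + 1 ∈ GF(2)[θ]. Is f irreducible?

Yes

Check for roots in GF(2): f(0) = 1; f(1) = 1.
No roots. A degree-3 polynomial over a field with no linear factor is irreducible.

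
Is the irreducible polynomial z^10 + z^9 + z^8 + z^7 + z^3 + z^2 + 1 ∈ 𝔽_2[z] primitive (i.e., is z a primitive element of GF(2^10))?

Write f(z) = z^10 + z^9 + z^8 + z^7 + z^3 + z^2 + 1.
|GF(2^10)^×| = 2^10 − 1 = 1023. Prime factorization: 1023 = 3·11·31.
f is primitive ⇔ z has order 1023 in GF(2)[z]/(f), i.e. z^(1023/q) ≠ 1 for each prime q | 1023.
z^(341) mod f = z^8 + z^7 + z^6 + z^2.
z^(93) mod f = z^8 + z^6 + z^3 + 1.
z^(33) mod f = z^9 + z^8 + z^6 + z^2 + z.
None equal 1, so z has full order 1023; f is primitive.

Yes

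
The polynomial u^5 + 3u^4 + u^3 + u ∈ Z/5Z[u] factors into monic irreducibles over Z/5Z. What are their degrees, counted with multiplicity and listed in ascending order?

Write h(u) = u^5 + 3u^4 + u^3 + u.
Roots in Z/5Z: h(0) = 0 → root; h(1) = 1; h(2) = 0 → root; h(3) = 1; h(4) = 0 → root.
Linear factors from roots: (u), (u + 3), (u + 1).
Complete factorization: h(u) = (u)·(u + 1)·(u + 3)·(u^2 + 4u + 2).
Factor degrees with multiplicity: 1 + 1 + 1 + 2 = 5.

1, 1, 1, 2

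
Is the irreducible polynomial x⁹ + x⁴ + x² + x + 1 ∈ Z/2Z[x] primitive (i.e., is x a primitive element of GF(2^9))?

Write f(x) = x⁹ + x⁴ + x² + x + 1.
|GF(2^9)^×| = 2^9 − 1 = 511. Prime factorization: 511 = 7·73.
f is primitive ⇔ x has order 511 in GF(2)[x]/(f), i.e. x^(511/q) ≠ 1 for each prime q | 511.
x^(73) mod f = 1
x^(7) mod f = x⁷.
Since x^(73) = 1, the order of x divides 73 < 511; not primitive.

No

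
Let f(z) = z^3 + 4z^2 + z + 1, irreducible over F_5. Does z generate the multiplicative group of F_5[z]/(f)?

No

|GF(5^3)^×| = 5^3 − 1 = 124. Prime factorization: 124 = 2^2·31.
f is primitive ⇔ z has order 124 in GF(5)[z]/(f), i.e. z^(124/q) ≠ 1 for each prime q | 124.
z^(62) mod f = 1
z^(4) mod f = 3z + 4.
Since z^(62) = 1, the order of z divides 62 < 124; not primitive.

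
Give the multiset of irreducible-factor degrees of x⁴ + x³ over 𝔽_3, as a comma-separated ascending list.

Write f(x) = x⁴ + x³.
Roots in 𝔽_3: f(0) = 0 → root; f(1) = 2; f(2) = 0 → root.
Linear factors from roots: (x), (x + 1).
Complete factorization: f(x) = (x + 1)·(x)^3.
Factor degrees with multiplicity: 1 + 1 + 1 + 1 = 4.

1, 1, 1, 1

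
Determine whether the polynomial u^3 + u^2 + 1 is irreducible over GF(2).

Yes

Write P(u) = u^3 + u^2 + 1.
Check for roots in GF(2): P(0) = 1; P(1) = 1.
No roots. A degree-3 polynomial over a field with no linear factor is irreducible.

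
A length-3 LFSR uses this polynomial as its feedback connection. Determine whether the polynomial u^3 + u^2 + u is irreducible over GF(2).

Write g(u) = u^3 + u^2 + u.
Check for roots in GF(2): g(0) = 0 → root; g(1) = 1.
g(0) = 0, so (u) divides g(u); g is reducible.

No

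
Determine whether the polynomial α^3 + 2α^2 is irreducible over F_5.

No

Write g(α) = α^3 + 2α^2.
Check for roots in F_5: g(0) = 0 → root; g(1) = 3; g(2) = 1; g(3) = 0 → root; g(4) = 1.
g(0) = 0, so (α) divides g(α); g is reducible.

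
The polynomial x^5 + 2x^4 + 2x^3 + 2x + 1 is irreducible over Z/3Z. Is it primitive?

Yes

Write f(x) = x^5 + 2x^4 + 2x^3 + 2x + 1.
|GF(3^5)^×| = 3^5 − 1 = 242. Prime factorization: 242 = 2·11^2.
f is primitive ⇔ x has order 242 in GF(3)[x]/(f), i.e. x^(242/q) ≠ 1 for each prime q | 242.
x^(121) mod f = 2.
x^(22) mod f = x^4 + x.
None equal 1, so x has full order 242; f is primitive.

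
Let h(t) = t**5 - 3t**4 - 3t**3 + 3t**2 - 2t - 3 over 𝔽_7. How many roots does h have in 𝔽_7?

3

Evaluate at each of the 7 elements of 𝔽_7:
h(0) = 4; h(1) = 0 → root; h(2) = 0 → root; h(3) = 0 → root; h(4) = 3; h(5) = 6; h(6) = 1.
Roots: {1, 2, 3}.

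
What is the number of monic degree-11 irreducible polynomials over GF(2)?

186

The number of monic irreducibles of degree 11 over GF(2) is (1/11)·Σ_{d∣11} μ(11/d) 2^d.
Divisors of 11: 1, 11; μ(11/d) for each: -1, 1.
Σ = − 2^1 + 2^11 = 2046.
N = 2046/11 = 186.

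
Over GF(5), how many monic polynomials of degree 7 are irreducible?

11160

Gauss's count: N_{5}(7) = (1/7) Σ_{d|7} μ(7/d)·5^d.
Divisors of 7: 1, 7; μ(7/d) for each: -1, 1.
Σ = − 5^1 + 5^7 = 78120.
N = 78120/7 = 11160.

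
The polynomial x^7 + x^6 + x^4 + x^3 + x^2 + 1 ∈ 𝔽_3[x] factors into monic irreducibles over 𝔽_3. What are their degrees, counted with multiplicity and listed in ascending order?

Write h(x) = x^7 + x^6 + x^4 + x^3 + x^2 + 1.
Roots in 𝔽_3: h(0) = 1; h(1) = 0 → root; h(2) = 2.
Linear factors from roots: (x - 1).
Complete factorization: h(x) = (x - 1)·(x^2 + x - 1)·(x^2 - x - 1)^2.
Factor degrees with multiplicity: 1 + 2 + 2 + 2 = 7.

1, 2, 2, 2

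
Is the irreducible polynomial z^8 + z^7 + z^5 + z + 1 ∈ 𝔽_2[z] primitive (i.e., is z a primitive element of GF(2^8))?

Write f(z) = z^8 + z^7 + z^5 + z + 1.
|GF(2^8)^×| = 2^8 − 1 = 255. Prime factorization: 255 = 3·5·17.
f is primitive ⇔ z has order 255 in GF(2)[z]/(f), i.e. z^(255/q) ≠ 1 for each prime q | 255.
z^(85) mod f = 1
z^(51) mod f = z^6 + z^4 + z^3 + z.
z^(15) mod f = z^5 + z^4 + z^3.
Since z^(85) = 1, the order of z divides 85 < 255; not primitive.

No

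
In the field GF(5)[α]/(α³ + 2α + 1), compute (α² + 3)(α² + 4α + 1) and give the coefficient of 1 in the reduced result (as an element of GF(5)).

4

Multiply in GF(5)[α]: (α² + 3)·(α² + 4α + 1) = α⁴ + 4α³ + 4α² + 2α + 3.
Reduce using α³ ≡ 3α + 4 (mod α³ + 2α + 1).
Reduced: 2α² + 3α + 4.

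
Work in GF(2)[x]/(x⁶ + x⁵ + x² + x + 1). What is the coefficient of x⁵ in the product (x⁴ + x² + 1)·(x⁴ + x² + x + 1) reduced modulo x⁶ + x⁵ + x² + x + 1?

0

Multiply in GF(2)[x]: (x⁴ + x² + 1)·(x⁴ + x² + x + 1) = x⁸ + x⁵ + x⁴ + x³ + x + 1.
Reduce using x⁶ ≡ x⁵ + x² + x + 1 (mod x⁶ + x⁵ + x² + x + 1).
Reduced: x³ + x² + x.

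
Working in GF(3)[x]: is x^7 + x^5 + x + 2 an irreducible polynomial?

Write P(x) = x^7 + x^5 + x + 2.
Check for roots in GF(3): P(0) = 2; P(1) = 2; P(2) = 2.
No roots, so no linear factors.
Monic irreducibles of degree 2 over GF(3): x^2 + 1, x^2 + x + 2, x^2 + 2x + 2.
None of them divide P (all give nonzero remainder).
Degree-3 irreducible divisors: test the 8 monic irreducibles of degree 3 over GF(3).
None of them divide P (all give nonzero remainder).
No irreducible factor of degree ≤ 3 exists, so P is irreducible over GF(3).

Yes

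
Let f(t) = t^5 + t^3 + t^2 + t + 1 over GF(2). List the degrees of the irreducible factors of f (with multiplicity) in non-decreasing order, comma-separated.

5

Roots in GF(2): f(0) = 1; f(1) = 1.
Complete factorization: f(t) = (t^5 + t^3 + t^2 + t + 1).
Factor degrees with multiplicity: 5 = 5.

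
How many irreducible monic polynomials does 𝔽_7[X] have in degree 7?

By the necklace-counting formula, N_7(7) = (1/7) Σ_{d|7} μ(7/d)·7^d.
Divisors of 7: 1, 7; μ(7/d) for each: -1, 1.
Σ = − 7^1 + 7^7 = 823536.
N = 823536/7 = 117648.

117648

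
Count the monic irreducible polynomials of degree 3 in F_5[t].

The number of monic irreducibles of degree 3 over GF(5) is (1/3)·Σ_{d∣3} μ(3/d) 5^d.
Divisors of 3: 1, 3; μ(3/d) for each: -1, 1.
Σ = − 5^1 + 5^3 = 120.
N = 120/3 = 40.

40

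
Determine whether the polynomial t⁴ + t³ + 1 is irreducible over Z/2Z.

Yes

Write m(t) = t⁴ + t³ + 1.
Check for roots in Z/2Z: m(0) = 1; m(1) = 1.
No roots, so no linear factors.
Monic irreducibles of degree 2 over GF(2): t² + t + 1.
None of them divide m (all give nonzero remainder).
No irreducible factor of degree ≤ 2 exists, so m is irreducible over GF(2).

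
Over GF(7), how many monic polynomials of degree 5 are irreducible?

3360

The number of monic irreducibles of degree 5 over GF(7) is (1/5)·Σ_{d∣5} μ(5/d) 7^d.
Divisors of 5: 1, 5; μ(5/d) for each: -1, 1.
Σ = − 7^1 + 7^5 = 16800.
N = 16800/5 = 3360.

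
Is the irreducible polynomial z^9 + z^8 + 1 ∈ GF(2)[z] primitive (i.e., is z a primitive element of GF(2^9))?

No

Write f(z) = z^9 + z^8 + 1.
|GF(2^9)^×| = 2^9 − 1 = 511. Prime factorization: 511 = 7·73.
f is primitive ⇔ z has order 511 in GF(2)[z]/(f), i.e. z^(511/q) ≠ 1 for each prime q | 511.
z^(73) mod f = 1
z^(7) mod f = z^7.
Since z^(73) = 1, the order of z divides 73 < 511; not primitive.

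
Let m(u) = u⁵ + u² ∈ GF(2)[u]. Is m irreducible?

Check for roots in GF(2): m(0) = 0 → root; m(1) = 0 → root.
m(0) = 0, so (u) divides m(u); m is reducible.

No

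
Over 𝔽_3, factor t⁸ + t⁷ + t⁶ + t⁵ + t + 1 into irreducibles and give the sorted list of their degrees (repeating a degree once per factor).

1, 1, 1, 2, 3

Write h(t) = t⁸ + t⁷ + t⁶ + t⁵ + t + 1.
Roots in 𝔽_3: h(0) = 1; h(1) = 0 → root; h(2) = 0 → root.
Linear factors from roots: (t - 1), (t + 1).
Complete factorization: h(t) = (t + 1)·(t - 1)^2·(t² - t - 1)·(t³ - t - 1).
Factor degrees with multiplicity: 1 + 1 + 1 + 2 + 3 = 8.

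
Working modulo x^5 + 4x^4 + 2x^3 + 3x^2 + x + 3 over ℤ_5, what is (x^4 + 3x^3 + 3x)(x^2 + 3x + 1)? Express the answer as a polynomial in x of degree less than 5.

Multiply in ℤ_5[x]: (x^4 + 3x^3 + 3x)·(x^2 + 3x + 1) = x^6 + x^5 + x^3 + 4x^2 + 3x.
Reduce using x^5 ≡ x^4 + 3x^3 + 2x^2 + 4x + 2 (mod x^5 + 4x^4 + 2x^3 + 3x^2 + x + 3).
Reduced: 4x^3 + 2x^2 + 3x + 4.

4x^3 + 2x^2 + 3x + 4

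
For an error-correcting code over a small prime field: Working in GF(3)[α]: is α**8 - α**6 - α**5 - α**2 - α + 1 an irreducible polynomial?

Write f(α) = α**8 - α**6 - α**5 - α**2 - α + 1.
Check for roots in GF(3): f(0) = 1; f(1) = 1; f(2) = 2.
No roots, so no linear factors.
Monic irreducibles of degree 2 over GF(3): α**2 + 1, α**2 + α - 1, α**2 - α - 1.
None of them divide f (all give nonzero remainder).
Degree-3 irreducible divisors: test the 8 monic irreducibles of degree 3 over GF(3).
None of them divide f (all give nonzero remainder).
Degree-4 irreducible divisors: test the 18 monic irreducibles of degree 4 over GF(3).
None of them divide f (all give nonzero remainder).
No irreducible factor of degree ≤ 4 exists, so f is irreducible over GF(3).

Yes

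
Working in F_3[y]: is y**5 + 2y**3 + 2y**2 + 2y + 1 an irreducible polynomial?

Yes

Write P(y) = y**5 + 2y**3 + 2y**2 + 2y + 1.
Check for roots in F_3: P(0) = 1; P(1) = 2; P(2) = 1.
No roots, so no linear factors.
Monic irreducibles of degree 2 over GF(3): y**2 + 1, y**2 + y + 2, y**2 + 2y + 2.
None of them divide P (all give nonzero remainder).
No irreducible factor of degree ≤ 2 exists, so P is irreducible over GF(3).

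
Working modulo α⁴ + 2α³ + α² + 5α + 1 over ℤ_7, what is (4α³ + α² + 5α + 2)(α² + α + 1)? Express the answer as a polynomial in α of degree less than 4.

5α^3 + 5α^2 + 4α + 5

Multiply in ℤ_7[α]: (4α³ + α² + 5α + 2)·(α² + α + 1) = 4α⁵ + 5α⁴ + 3α³ + α² + 2.
Reduce using α⁴ ≡ 5α³ + 6α² + 2α + 6 (mod α⁴ + 2α³ + α² + 5α + 1).
Reduced: 5α³ + 5α² + 4α + 5.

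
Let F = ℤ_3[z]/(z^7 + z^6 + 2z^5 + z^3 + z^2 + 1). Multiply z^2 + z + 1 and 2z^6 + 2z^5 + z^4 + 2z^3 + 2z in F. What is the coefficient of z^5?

Multiply in ℤ_3[z]: (z^2 + z + 1)·(2z^6 + 2z^5 + z^4 + 2z^3 + 2z) = 2z^8 + z^7 + 2z^6 + 2z^5 + z^3 + 2z^2 + 2z.
Reduce using z^7 ≡ 2z^6 + z^5 + 2z^3 + 2z^2 + 2 (mod z^7 + z^6 + 2z^5 + z^3 + z^2 + 1).
Reduced: 2z^6 + z^5 + z^4 + 1.

1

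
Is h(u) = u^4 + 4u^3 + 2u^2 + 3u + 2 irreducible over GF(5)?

Check for roots in GF(5): h(0) = 2; h(1) = 2; h(2) = 4; h(3) = 3; h(4) = 3.
No roots, so no linear factors.
Degree-2 irreducible divisors: test the 10 monic irreducibles of degree 2 over GF(5).
None of them divide h (all give nonzero remainder).
No irreducible factor of degree ≤ 2 exists, so h is irreducible over GF(5).

Yes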